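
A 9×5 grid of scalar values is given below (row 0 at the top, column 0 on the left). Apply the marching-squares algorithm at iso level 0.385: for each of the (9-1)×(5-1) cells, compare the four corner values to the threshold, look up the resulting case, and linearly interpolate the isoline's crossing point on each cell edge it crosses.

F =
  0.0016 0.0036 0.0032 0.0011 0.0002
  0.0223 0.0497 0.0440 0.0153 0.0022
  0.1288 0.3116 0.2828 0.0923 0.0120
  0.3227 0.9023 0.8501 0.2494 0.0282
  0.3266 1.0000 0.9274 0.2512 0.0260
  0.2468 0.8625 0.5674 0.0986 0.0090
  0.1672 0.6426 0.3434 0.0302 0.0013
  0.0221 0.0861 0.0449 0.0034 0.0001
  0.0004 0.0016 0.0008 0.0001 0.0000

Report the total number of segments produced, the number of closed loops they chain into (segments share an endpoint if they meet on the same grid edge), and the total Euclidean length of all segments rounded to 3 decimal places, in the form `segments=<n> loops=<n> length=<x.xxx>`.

segments=12 loops=1 length=11.323

cell (2,0): code 0100 → (2.124,1.000)–(3.000,0.107)
cell (2,1): code 1100 → (2.180,2.000)–(2.124,1.000)
cell (2,2): code 1000 → (3.000,2.774)–(2.180,2.000)
cell (3,0): code 0110 → (3.000,0.107)–(4.000,0.087)
cell (3,2): code 1001 → (4.000,2.802)–(3.000,2.774)
cell (4,0): code 0110 → (4.000,0.087)–(5.000,0.224)
cell (4,2): code 1001 → (5.000,2.389)–(4.000,2.802)
cell (5,0): code 0110 → (5.000,0.224)–(6.000,0.458)
cell (5,1): code 1011 → (6.000,1.861)–(5.814,2.000)
cell (5,2): code 0001 → (5.814,2.000)–(5.000,2.389)
cell (6,0): code 0010 → (6.000,0.458)–(6.463,1.000)
cell (6,1): code 0001 → (6.463,1.000)–(6.000,1.861)
total: 12 segments, chained into 1 closed loop(s), length Σ = 11.323189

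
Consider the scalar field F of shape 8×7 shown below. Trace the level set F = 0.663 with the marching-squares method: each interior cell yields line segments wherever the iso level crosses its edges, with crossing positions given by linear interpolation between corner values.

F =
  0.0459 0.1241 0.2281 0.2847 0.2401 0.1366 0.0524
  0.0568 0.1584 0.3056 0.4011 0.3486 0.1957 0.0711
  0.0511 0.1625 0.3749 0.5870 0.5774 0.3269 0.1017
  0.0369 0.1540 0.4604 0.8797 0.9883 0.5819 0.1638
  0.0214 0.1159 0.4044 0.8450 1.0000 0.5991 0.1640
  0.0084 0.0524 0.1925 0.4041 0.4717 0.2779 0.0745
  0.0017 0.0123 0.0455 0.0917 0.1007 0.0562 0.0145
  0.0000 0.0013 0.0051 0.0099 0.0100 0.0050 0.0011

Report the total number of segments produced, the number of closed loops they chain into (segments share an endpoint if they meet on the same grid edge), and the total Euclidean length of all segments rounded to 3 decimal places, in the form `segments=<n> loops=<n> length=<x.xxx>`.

segments=8 loops=1 length=7.700

cell (2,2): code 0100 → (2.260,3.000)–(3.000,2.483)
cell (2,3): code 1100 → (2.208,4.000)–(2.260,3.000)
cell (2,4): code 1000 → (3.000,4.800)–(2.208,4.000)
cell (3,2): code 0110 → (3.000,2.483)–(4.000,2.587)
cell (3,4): code 1001 → (4.000,4.841)–(3.000,4.800)
cell (4,2): code 0010 → (4.000,2.587)–(4.413,3.000)
cell (4,3): code 0011 → (4.413,3.000)–(4.638,4.000)
cell (4,4): code 0001 → (4.638,4.000)–(4.000,4.841)
total: 8 segments, chained into 1 closed loop(s), length Σ = 7.700434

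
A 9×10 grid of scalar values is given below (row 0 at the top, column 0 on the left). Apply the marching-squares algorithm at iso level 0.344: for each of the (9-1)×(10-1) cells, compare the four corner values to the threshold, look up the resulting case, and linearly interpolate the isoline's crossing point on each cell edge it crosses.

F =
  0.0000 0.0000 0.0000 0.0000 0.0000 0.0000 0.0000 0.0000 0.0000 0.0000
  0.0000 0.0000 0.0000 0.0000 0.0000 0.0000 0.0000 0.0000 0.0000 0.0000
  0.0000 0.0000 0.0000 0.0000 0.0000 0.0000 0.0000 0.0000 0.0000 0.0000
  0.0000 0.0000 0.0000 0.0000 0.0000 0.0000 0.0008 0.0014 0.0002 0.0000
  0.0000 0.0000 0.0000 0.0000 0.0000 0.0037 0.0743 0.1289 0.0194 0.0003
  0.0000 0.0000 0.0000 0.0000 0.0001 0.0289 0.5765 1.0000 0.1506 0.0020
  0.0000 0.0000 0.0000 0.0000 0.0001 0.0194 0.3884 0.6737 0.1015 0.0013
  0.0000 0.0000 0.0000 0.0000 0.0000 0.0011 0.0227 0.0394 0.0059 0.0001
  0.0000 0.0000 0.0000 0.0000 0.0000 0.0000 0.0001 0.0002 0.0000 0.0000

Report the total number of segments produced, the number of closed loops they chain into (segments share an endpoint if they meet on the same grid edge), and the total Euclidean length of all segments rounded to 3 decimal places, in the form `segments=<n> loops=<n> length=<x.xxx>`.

cell (4,5): code 0100 → (4.537,6.000)–(5.000,5.575)
cell (4,6): code 1100 → (4.247,7.000)–(4.537,6.000)
cell (4,7): code 1000 → (5.000,7.772)–(4.247,7.000)
cell (5,5): code 0110 → (5.000,5.575)–(6.000,5.880)
cell (5,7): code 1001 → (6.000,7.576)–(5.000,7.772)
cell (6,5): code 0010 → (6.000,5.880)–(6.121,6.000)
cell (6,6): code 0011 → (6.121,6.000)–(6.520,7.000)
cell (6,7): code 0001 → (6.520,7.000)–(6.000,7.576)
total: 8 segments, chained into 1 closed loop(s), length Σ = 6.835776

segments=8 loops=1 length=6.836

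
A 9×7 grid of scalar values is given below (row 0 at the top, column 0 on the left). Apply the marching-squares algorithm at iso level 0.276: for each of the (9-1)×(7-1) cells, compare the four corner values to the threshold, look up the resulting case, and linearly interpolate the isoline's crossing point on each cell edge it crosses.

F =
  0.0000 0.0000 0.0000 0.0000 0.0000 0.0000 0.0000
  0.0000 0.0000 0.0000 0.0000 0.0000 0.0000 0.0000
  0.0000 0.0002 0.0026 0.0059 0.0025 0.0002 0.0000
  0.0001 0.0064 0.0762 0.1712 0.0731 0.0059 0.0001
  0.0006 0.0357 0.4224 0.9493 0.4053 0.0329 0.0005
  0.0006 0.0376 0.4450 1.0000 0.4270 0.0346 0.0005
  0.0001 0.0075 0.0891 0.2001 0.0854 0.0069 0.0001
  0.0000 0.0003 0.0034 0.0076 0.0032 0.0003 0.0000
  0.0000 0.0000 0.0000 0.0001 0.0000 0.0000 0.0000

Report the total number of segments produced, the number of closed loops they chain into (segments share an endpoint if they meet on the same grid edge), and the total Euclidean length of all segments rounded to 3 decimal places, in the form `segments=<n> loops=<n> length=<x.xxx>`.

cell (3,1): code 0100 → (3.577,2.000)–(4.000,1.621)
cell (3,2): code 1100 → (3.135,3.000)–(3.577,2.000)
cell (3,3): code 1100 → (3.611,4.000)–(3.135,3.000)
cell (3,4): code 1000 → (4.000,4.347)–(3.611,4.000)
cell (4,1): code 0110 → (4.000,1.621)–(5.000,1.585)
cell (4,4): code 1001 → (5.000,4.385)–(4.000,4.347)
cell (5,1): code 0010 → (5.000,1.585)–(5.475,2.000)
cell (5,2): code 0011 → (5.475,2.000)–(5.905,3.000)
cell (5,3): code 0011 → (5.905,3.000)–(5.442,4.000)
cell (5,4): code 0001 → (5.442,4.000)–(5.000,4.385)
total: 10 segments, chained into 1 closed loop(s), length Σ = 8.698829

segments=10 loops=1 length=8.699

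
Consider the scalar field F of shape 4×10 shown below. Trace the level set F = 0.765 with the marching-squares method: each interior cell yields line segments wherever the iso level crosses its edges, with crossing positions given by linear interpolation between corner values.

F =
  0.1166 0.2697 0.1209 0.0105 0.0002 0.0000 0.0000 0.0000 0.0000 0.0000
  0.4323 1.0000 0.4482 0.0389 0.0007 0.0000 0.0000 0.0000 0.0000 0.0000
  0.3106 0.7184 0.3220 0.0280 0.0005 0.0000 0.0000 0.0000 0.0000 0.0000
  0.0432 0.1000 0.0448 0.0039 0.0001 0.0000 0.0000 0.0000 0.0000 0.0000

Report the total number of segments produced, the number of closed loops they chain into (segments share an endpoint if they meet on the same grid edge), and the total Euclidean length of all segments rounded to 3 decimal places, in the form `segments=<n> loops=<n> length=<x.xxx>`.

segments=4 loops=1 length=2.927

cell (0,0): code 0100 → (0.678,1.000)–(1.000,0.586)
cell (0,1): code 1000 → (1.000,1.426)–(0.678,1.000)
cell (1,0): code 0010 → (1.000,0.586)–(1.835,1.000)
cell (1,1): code 0001 → (1.835,1.000)–(1.000,1.426)
total: 4 segments, chained into 1 closed loop(s), length Σ = 2.926538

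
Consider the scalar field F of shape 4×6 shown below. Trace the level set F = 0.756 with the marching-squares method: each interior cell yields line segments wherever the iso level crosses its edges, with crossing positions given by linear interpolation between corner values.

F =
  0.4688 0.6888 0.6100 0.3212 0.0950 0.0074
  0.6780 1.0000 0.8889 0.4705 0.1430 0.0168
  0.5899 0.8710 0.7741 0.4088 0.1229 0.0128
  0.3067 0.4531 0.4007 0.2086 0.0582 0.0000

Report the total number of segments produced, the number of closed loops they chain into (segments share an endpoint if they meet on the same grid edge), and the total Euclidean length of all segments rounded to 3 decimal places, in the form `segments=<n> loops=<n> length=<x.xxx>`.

segments=8 loops=1 length=6.391

cell (0,0): code 0100 → (0.216,1.000)–(1.000,0.242)
cell (0,1): code 1100 → (0.523,2.000)–(0.216,1.000)
cell (0,2): code 1000 → (1.000,2.318)–(0.523,2.000)
cell (1,0): code 0110 → (1.000,0.242)–(2.000,0.591)
cell (1,2): code 1001 → (2.000,2.050)–(1.000,2.318)
cell (2,0): code 0010 → (2.000,0.591)–(2.275,1.000)
cell (2,1): code 0011 → (2.275,1.000)–(2.048,2.000)
cell (2,2): code 0001 → (2.048,2.000)–(2.000,2.050)
total: 8 segments, chained into 1 closed loop(s), length Σ = 6.391388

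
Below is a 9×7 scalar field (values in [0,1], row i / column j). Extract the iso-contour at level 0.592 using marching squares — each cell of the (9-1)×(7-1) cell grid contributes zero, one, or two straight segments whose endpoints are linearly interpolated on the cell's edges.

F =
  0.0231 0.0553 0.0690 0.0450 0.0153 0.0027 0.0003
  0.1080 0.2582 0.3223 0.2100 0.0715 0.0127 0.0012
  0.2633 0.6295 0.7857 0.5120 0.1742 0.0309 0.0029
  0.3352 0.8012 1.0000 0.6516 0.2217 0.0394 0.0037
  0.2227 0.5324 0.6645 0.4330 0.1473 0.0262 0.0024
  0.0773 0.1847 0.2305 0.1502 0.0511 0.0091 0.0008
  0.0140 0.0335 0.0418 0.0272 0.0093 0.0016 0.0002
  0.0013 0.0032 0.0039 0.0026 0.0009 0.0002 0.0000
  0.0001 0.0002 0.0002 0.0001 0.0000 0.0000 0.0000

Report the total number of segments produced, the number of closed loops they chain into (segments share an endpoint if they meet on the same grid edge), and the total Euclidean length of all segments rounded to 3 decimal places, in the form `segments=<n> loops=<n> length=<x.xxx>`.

cell (1,0): code 0100 → (1.899,1.000)–(2.000,0.898)
cell (1,1): code 1100 → (1.582,2.000)–(1.899,1.000)
cell (1,2): code 1000 → (2.000,2.708)–(1.582,2.000)
cell (2,0): code 0110 → (2.000,0.898)–(3.000,0.551)
cell (2,2): code 1101 → (2.573,3.000)–(2.000,2.708)
cell (2,3): code 1000 → (3.000,3.139)–(2.573,3.000)
cell (3,0): code 0010 → (3.000,0.551)–(3.778,1.000)
cell (3,1): code 0111 → (3.778,1.000)–(4.000,1.451)
cell (3,2): code 1011 → (4.000,2.313)–(3.273,3.000)
cell (3,3): code 0001 → (3.273,3.000)–(3.000,3.139)
cell (4,1): code 0010 → (4.000,1.451)–(4.167,2.000)
cell (4,2): code 0001 → (4.167,2.000)–(4.000,2.313)
total: 12 segments, chained into 1 closed loop(s), length Σ = 7.801390

segments=12 loops=1 length=7.801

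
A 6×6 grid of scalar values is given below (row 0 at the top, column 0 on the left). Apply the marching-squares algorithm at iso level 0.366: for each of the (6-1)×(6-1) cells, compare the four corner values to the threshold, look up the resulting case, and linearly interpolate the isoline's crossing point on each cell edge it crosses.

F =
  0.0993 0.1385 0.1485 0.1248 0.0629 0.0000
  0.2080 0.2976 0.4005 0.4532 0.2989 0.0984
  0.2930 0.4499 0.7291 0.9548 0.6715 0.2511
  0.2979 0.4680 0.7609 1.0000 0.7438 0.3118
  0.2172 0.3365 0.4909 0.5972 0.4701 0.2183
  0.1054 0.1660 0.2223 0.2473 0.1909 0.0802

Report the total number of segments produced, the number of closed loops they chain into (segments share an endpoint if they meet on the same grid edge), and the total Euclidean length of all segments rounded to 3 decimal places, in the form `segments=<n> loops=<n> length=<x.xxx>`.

cell (0,1): code 0100 → (0.863,2.000)–(1.000,1.665)
cell (0,2): code 1100 → (0.734,3.000)–(0.863,2.000)
cell (0,3): code 1000 → (1.000,3.565)–(0.734,3.000)
cell (1,0): code 0100 → (1.449,1.000)–(2.000,0.465)
cell (1,1): code 1110 → (1.000,1.665)–(1.449,1.000)
cell (1,3): code 1101 → (1.180,4.000)–(1.000,3.565)
cell (1,4): code 1000 → (2.000,4.727)–(1.180,4.000)
cell (2,0): code 0110 → (2.000,0.465)–(3.000,0.400)
cell (2,4): code 1001 → (3.000,4.875)–(2.000,4.727)
cell (3,0): code 0010 → (3.000,0.400)–(3.776,1.000)
cell (3,1): code 0111 → (3.776,1.000)–(4.000,1.191)
cell (3,4): code 1001 → (4.000,4.413)–(3.000,4.875)
cell (4,1): code 0010 → (4.000,1.191)–(4.465,2.000)
cell (4,2): code 0011 → (4.465,2.000)–(4.661,3.000)
cell (4,3): code 0011 → (4.661,3.000)–(4.373,4.000)
cell (4,4): code 0001 → (4.373,4.000)–(4.000,4.413)
total: 16 segments, chained into 1 closed loop(s), length Σ = 13.069679

segments=16 loops=1 length=13.070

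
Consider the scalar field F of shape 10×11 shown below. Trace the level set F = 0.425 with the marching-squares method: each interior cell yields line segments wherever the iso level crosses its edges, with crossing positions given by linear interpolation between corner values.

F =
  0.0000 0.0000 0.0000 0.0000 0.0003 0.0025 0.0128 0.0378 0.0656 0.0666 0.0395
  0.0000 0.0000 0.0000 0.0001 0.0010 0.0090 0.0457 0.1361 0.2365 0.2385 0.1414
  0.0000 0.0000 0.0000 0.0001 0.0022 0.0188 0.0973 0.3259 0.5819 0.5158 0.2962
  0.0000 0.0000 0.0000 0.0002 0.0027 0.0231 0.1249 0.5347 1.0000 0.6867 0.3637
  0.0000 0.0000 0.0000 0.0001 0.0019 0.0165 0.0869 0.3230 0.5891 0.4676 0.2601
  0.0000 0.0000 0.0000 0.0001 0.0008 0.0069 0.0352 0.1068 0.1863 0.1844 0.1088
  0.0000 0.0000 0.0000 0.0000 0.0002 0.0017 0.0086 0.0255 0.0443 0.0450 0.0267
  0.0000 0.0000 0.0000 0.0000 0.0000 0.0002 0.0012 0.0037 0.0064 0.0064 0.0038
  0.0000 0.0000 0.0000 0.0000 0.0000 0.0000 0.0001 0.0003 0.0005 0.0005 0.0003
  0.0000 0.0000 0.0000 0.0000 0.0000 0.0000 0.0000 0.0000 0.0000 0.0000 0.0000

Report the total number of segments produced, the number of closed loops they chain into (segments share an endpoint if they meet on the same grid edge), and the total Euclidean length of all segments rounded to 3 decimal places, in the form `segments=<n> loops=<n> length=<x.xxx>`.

segments=12 loops=1 length=8.970

cell (1,7): code 0100 → (1.546,8.000)–(2.000,7.387)
cell (1,8): code 1100 → (1.673,9.000)–(1.546,8.000)
cell (1,9): code 1000 → (2.000,9.413)–(1.673,9.000)
cell (2,6): code 0100 → (2.475,7.000)–(3.000,6.732)
cell (2,7): code 1110 → (2.000,7.387)–(2.475,7.000)
cell (2,9): code 1001 → (3.000,9.810)–(2.000,9.413)
cell (3,6): code 0010 → (3.000,6.732)–(3.518,7.000)
cell (3,7): code 0111 → (3.518,7.000)–(4.000,7.383)
cell (3,9): code 1001 → (4.000,9.205)–(3.000,9.810)
cell (4,7): code 0010 → (4.000,7.383)–(4.407,8.000)
cell (4,8): code 0011 → (4.407,8.000)–(4.150,9.000)
cell (4,9): code 0001 → (4.150,9.000)–(4.000,9.205)
total: 12 segments, chained into 1 closed loop(s), length Σ = 8.970028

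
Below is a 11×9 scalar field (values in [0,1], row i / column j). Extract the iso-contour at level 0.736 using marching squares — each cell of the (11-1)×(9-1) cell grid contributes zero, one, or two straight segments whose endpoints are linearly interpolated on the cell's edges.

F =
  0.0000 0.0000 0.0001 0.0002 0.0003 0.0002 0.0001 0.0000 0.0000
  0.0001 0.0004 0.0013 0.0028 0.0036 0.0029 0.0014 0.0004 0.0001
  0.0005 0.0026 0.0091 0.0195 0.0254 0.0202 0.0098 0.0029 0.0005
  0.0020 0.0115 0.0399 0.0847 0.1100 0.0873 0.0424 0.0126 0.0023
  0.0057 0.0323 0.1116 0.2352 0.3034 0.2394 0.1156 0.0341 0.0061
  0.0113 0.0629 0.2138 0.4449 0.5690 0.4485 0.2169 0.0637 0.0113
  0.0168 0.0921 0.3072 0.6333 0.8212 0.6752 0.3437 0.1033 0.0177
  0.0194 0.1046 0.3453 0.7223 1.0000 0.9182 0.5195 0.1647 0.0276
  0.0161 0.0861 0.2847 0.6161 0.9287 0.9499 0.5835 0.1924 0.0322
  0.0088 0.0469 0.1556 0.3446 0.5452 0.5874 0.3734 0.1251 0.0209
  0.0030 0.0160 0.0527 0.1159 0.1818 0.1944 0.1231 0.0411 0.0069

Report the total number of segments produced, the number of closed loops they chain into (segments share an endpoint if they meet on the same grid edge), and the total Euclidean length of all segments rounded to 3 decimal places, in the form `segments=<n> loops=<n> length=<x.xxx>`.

cell (5,3): code 0100 → (5.662,4.000)–(6.000,3.547)
cell (5,4): code 1000 → (6.000,4.584)–(5.662,4.000)
cell (6,3): code 0110 → (6.000,3.547)–(7.000,3.049)
cell (6,4): code 1101 → (6.250,5.000)–(6.000,4.584)
cell (6,5): code 1000 → (7.000,5.457)–(6.250,5.000)
cell (7,3): code 0110 → (7.000,3.049)–(8.000,3.384)
cell (7,5): code 1001 → (8.000,5.584)–(7.000,5.457)
cell (8,3): code 0010 → (8.000,3.384)–(8.502,4.000)
cell (8,4): code 0011 → (8.502,4.000)–(8.590,5.000)
cell (8,5): code 0001 → (8.590,5.000)–(8.000,5.584)
total: 10 segments, chained into 1 closed loop(s), length Σ = 8.411996

segments=10 loops=1 length=8.412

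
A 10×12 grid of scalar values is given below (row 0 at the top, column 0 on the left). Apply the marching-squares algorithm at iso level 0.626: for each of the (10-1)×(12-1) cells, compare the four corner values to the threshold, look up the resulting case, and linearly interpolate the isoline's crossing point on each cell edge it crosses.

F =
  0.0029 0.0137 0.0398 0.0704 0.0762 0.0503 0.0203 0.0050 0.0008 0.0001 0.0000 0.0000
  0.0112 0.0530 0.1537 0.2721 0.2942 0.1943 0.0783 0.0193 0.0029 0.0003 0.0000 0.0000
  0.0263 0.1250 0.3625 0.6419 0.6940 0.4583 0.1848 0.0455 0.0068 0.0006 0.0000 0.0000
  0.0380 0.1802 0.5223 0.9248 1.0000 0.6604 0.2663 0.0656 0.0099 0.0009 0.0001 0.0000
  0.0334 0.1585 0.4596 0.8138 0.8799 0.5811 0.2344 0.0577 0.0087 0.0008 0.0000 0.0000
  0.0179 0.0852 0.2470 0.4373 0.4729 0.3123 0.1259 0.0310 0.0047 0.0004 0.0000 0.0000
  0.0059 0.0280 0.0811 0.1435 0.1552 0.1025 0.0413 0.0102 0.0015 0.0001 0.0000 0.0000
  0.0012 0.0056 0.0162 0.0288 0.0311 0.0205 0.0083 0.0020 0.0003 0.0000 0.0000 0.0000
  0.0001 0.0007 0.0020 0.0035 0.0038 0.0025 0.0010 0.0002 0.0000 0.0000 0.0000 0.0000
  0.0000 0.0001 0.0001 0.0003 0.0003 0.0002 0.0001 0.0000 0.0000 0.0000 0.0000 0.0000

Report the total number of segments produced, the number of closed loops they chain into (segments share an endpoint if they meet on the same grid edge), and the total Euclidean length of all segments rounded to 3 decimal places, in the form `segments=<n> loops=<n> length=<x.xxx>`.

cell (1,2): code 0100 → (1.957,3.000)–(2.000,2.943)
cell (1,3): code 1100 → (1.830,4.000)–(1.957,3.000)
cell (1,4): code 1000 → (2.000,4.289)–(1.830,4.000)
cell (2,2): code 0110 → (2.000,2.943)–(3.000,2.258)
cell (2,4): code 1101 → (2.830,5.000)–(2.000,4.289)
cell (2,5): code 1000 → (3.000,5.087)–(2.830,5.000)
cell (3,2): code 0110 → (3.000,2.258)–(4.000,2.470)
cell (3,4): code 1011 → (4.000,4.850)–(3.434,5.000)
cell (3,5): code 0001 → (3.434,5.000)–(3.000,5.087)
cell (4,2): code 0010 → (4.000,2.470)–(4.499,3.000)
cell (4,3): code 0011 → (4.499,3.000)–(4.624,4.000)
cell (4,4): code 0001 → (4.624,4.000)–(4.000,4.850)
total: 12 segments, chained into 1 closed loop(s), length Σ = 8.751433

segments=12 loops=1 length=8.751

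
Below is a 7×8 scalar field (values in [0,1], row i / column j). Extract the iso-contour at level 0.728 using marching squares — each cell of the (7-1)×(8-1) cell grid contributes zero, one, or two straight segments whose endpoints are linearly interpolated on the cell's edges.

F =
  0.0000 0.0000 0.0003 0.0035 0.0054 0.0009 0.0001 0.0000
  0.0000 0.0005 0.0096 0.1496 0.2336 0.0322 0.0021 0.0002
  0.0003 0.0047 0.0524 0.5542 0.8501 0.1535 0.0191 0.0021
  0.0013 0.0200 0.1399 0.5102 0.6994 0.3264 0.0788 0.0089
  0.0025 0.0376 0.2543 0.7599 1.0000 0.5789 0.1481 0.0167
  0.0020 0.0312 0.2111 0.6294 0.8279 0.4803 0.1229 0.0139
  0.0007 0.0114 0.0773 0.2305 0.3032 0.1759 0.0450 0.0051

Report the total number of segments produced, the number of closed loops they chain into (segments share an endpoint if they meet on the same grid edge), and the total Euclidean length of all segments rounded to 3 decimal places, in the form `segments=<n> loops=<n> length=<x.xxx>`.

segments=12 loops=2 length=8.083

cell (1,3): code 0100 → (1.802,4.000)–(2.000,3.587)
cell (1,4): code 1000 → (2.000,4.175)–(1.802,4.000)
cell (2,3): code 0010 → (2.000,3.587)–(2.810,4.000)
cell (2,4): code 0001 → (2.810,4.000)–(2.000,4.175)
cell (3,2): code 0100 → (3.872,3.000)–(4.000,2.937)
cell (3,3): code 1100 → (3.095,4.000)–(3.872,3.000)
cell (3,4): code 1000 → (4.000,4.646)–(3.095,4.000)
cell (4,2): code 0010 → (4.000,2.937)–(4.244,3.000)
cell (4,3): code 0111 → (4.244,3.000)–(5.000,3.497)
cell (4,4): code 1001 → (5.000,4.287)–(4.000,4.646)
cell (5,3): code 0010 → (5.000,3.497)–(5.190,4.000)
cell (5,4): code 0001 → (5.190,4.000)–(5.000,4.287)
total: 12 segments, chained into 2 closed loop(s), length Σ = 8.082900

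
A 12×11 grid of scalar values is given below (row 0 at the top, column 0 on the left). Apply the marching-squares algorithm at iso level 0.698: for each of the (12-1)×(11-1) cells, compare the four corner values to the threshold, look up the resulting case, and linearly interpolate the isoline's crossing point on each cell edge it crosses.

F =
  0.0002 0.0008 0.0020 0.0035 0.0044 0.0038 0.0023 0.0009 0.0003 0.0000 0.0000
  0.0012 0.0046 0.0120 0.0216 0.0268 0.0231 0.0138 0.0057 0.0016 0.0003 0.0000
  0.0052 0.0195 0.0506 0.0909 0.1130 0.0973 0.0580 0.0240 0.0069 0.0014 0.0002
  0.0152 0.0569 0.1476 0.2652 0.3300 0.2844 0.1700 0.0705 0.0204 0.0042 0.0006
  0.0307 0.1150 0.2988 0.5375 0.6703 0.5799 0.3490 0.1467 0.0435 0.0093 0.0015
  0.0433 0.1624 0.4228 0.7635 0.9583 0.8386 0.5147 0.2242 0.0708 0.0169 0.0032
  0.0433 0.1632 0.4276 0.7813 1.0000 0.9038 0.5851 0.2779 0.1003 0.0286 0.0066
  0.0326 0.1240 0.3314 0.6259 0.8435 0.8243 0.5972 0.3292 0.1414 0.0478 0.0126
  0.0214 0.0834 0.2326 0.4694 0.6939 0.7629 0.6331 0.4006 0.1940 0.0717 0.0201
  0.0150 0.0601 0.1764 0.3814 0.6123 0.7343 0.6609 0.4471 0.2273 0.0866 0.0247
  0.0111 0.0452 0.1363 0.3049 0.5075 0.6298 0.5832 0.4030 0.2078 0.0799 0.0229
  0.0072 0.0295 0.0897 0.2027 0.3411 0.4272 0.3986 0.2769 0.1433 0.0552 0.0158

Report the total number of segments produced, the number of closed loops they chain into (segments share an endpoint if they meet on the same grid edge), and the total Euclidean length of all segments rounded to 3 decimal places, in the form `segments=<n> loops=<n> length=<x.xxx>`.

segments=16 loops=1 length=12.960

cell (4,2): code 0100 → (4.710,3.000)–(5.000,2.808)
cell (4,3): code 1100 → (4.096,4.000)–(4.710,3.000)
cell (4,4): code 1100 → (4.457,5.000)–(4.096,4.000)
cell (4,5): code 1000 → (5.000,5.434)–(4.457,5.000)
cell (5,2): code 0110 → (5.000,2.808)–(6.000,2.764)
cell (5,5): code 1001 → (6.000,5.646)–(5.000,5.434)
cell (6,2): code 0010 → (6.000,2.764)–(6.536,3.000)
cell (6,3): code 0111 → (6.536,3.000)–(7.000,3.331)
cell (6,5): code 1001 → (7.000,5.556)–(6.000,5.646)
cell (7,3): code 0010 → (7.000,3.331)–(7.973,4.000)
cell (7,4): code 0111 → (7.973,4.000)–(8.000,4.059)
cell (7,5): code 1001 → (8.000,5.500)–(7.000,5.556)
cell (8,4): code 0110 → (8.000,4.059)–(9.000,4.702)
cell (8,5): code 1001 → (9.000,5.495)–(8.000,5.500)
cell (9,4): code 0010 → (9.000,4.702)–(9.347,5.000)
cell (9,5): code 0001 → (9.347,5.000)–(9.000,5.495)
total: 16 segments, chained into 1 closed loop(s), length Σ = 12.960402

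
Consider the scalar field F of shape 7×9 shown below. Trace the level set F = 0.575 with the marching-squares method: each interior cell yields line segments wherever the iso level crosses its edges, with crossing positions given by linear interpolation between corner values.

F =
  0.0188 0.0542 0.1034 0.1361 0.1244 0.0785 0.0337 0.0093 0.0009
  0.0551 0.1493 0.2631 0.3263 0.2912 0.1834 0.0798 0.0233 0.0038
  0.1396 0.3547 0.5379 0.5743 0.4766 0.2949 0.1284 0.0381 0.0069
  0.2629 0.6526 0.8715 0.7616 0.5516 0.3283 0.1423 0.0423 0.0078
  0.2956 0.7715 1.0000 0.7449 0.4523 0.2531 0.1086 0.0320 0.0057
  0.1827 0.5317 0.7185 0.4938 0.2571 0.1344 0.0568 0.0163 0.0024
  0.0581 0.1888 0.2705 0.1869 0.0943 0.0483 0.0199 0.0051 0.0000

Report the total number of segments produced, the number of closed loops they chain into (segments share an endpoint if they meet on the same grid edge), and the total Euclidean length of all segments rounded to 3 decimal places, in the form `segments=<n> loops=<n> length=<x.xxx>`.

cell (2,0): code 0100 → (2.740,1.000)–(3.000,0.801)
cell (2,1): code 1100 → (2.111,2.000)–(2.740,1.000)
cell (2,2): code 1100 → (2.004,3.000)–(2.111,2.000)
cell (2,3): code 1000 → (3.000,3.889)–(2.004,3.000)
cell (3,0): code 0110 → (3.000,0.801)–(4.000,0.587)
cell (3,3): code 1001 → (4.000,3.581)–(3.000,3.889)
cell (4,0): code 0010 → (4.000,0.587)–(4.819,1.000)
cell (4,1): code 0111 → (4.819,1.000)–(5.000,1.232)
cell (4,2): code 1011 → (5.000,2.639)–(4.677,3.000)
cell (4,3): code 0001 → (4.677,3.000)–(4.000,3.581)
cell (5,1): code 0010 → (5.000,1.232)–(5.320,2.000)
cell (5,2): code 0001 → (5.320,2.000)–(5.000,2.639)
total: 12 segments, chained into 1 closed loop(s), length Σ = 10.053245

segments=12 loops=1 length=10.053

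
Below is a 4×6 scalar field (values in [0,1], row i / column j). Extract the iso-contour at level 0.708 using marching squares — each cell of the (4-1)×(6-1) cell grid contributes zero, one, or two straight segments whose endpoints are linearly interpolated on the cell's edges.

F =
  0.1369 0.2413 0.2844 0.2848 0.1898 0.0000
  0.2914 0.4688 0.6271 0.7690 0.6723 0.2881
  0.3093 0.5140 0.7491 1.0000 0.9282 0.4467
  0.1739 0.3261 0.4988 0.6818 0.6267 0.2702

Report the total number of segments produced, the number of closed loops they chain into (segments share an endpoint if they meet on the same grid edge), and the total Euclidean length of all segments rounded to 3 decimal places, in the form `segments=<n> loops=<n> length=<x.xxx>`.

cell (0,2): code 0100 → (0.874,3.000)–(1.000,2.570)
cell (0,3): code 1000 → (1.000,3.631)–(0.874,3.000)
cell (1,1): code 0100 → (1.663,2.000)–(2.000,1.825)
cell (1,2): code 1110 → (1.000,2.570)–(1.663,2.000)
cell (1,3): code 1101 → (1.140,4.000)–(1.000,3.631)
cell (1,4): code 1000 → (2.000,4.457)–(1.140,4.000)
cell (2,1): code 0010 → (2.000,1.825)–(2.164,2.000)
cell (2,2): code 0011 → (2.164,2.000)–(2.918,3.000)
cell (2,3): code 0011 → (2.918,3.000)–(2.730,4.000)
cell (2,4): code 0001 → (2.730,4.000)–(2.000,4.457)
total: 10 segments, chained into 1 closed loop(s), length Σ = 7.085440

segments=10 loops=1 length=7.085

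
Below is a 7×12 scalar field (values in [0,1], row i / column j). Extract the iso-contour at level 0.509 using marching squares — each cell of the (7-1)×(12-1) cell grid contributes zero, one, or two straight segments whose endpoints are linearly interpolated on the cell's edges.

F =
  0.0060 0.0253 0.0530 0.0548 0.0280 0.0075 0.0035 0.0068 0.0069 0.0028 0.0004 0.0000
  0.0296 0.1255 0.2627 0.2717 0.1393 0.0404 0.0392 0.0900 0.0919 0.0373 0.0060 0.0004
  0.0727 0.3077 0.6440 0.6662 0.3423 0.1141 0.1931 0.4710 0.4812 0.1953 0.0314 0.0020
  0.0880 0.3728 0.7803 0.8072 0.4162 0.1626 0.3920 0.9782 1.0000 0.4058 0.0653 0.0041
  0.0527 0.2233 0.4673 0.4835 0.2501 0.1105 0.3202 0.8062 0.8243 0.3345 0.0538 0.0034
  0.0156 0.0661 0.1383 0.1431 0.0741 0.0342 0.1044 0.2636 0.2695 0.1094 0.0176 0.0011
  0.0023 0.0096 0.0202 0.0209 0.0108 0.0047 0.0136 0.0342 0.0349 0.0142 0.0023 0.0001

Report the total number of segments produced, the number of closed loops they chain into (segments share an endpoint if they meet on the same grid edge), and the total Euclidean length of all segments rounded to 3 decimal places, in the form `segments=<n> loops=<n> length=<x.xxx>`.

cell (1,1): code 0100 → (1.646,2.000)–(2.000,1.599)
cell (1,2): code 1100 → (1.602,3.000)–(1.646,2.000)
cell (1,3): code 1000 → (2.000,3.485)–(1.602,3.000)
cell (2,1): code 0110 → (2.000,1.599)–(3.000,1.334)
cell (2,3): code 1001 → (3.000,3.763)–(2.000,3.485)
cell (2,6): code 0100 → (2.075,7.000)–(3.000,6.200)
cell (2,7): code 1100 → (2.054,8.000)–(2.075,7.000)
cell (2,8): code 1000 → (3.000,8.826)–(2.054,8.000)
cell (3,1): code 0010 → (3.000,1.334)–(3.867,2.000)
cell (3,2): code 0011 → (3.867,2.000)–(3.921,3.000)
cell (3,3): code 0001 → (3.921,3.000)–(3.000,3.763)
cell (3,6): code 0110 → (3.000,6.200)–(4.000,6.388)
cell (3,8): code 1001 → (4.000,8.644)–(3.000,8.826)
cell (4,6): code 0010 → (4.000,6.388)–(4.548,7.000)
cell (4,7): code 0011 → (4.548,7.000)–(4.568,8.000)
cell (4,8): code 0001 → (4.568,8.000)–(4.000,8.644)
total: 16 segments, chained into 2 closed loop(s), length Σ = 15.720663

segments=16 loops=2 length=15.721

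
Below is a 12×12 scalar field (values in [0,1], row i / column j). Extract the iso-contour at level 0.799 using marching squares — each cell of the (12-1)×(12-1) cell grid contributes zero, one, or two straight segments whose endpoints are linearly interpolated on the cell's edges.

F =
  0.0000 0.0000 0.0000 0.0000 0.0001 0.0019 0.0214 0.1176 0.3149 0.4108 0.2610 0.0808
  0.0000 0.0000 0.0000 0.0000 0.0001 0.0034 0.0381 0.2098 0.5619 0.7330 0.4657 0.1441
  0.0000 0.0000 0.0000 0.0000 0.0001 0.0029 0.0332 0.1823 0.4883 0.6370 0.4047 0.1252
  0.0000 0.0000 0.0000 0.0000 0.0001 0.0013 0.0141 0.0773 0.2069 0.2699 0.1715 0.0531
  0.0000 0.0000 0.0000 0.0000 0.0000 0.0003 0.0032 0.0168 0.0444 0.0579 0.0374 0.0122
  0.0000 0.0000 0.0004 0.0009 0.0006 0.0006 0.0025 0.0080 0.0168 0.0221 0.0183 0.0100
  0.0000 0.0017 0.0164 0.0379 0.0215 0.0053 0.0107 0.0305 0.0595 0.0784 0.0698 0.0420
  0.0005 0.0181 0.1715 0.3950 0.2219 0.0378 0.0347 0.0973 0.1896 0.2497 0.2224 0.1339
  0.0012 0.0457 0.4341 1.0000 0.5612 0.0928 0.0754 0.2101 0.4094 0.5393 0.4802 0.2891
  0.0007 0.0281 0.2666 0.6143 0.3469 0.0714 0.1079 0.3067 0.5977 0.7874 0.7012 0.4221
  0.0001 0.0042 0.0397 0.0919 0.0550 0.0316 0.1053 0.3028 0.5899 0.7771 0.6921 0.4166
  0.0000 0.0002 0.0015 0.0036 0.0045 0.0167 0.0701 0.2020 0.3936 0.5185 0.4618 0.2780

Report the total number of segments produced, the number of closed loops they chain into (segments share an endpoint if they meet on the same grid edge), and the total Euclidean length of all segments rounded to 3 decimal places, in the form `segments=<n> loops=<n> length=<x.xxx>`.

segments=4 loops=1 length=2.377

cell (7,2): code 0100 → (7.668,3.000)–(8.000,2.645)
cell (7,3): code 1000 → (8.000,3.458)–(7.668,3.000)
cell (8,2): code 0010 → (8.000,2.645)–(8.521,3.000)
cell (8,3): code 0001 → (8.521,3.000)–(8.000,3.458)
total: 4 segments, chained into 1 closed loop(s), length Σ = 2.376708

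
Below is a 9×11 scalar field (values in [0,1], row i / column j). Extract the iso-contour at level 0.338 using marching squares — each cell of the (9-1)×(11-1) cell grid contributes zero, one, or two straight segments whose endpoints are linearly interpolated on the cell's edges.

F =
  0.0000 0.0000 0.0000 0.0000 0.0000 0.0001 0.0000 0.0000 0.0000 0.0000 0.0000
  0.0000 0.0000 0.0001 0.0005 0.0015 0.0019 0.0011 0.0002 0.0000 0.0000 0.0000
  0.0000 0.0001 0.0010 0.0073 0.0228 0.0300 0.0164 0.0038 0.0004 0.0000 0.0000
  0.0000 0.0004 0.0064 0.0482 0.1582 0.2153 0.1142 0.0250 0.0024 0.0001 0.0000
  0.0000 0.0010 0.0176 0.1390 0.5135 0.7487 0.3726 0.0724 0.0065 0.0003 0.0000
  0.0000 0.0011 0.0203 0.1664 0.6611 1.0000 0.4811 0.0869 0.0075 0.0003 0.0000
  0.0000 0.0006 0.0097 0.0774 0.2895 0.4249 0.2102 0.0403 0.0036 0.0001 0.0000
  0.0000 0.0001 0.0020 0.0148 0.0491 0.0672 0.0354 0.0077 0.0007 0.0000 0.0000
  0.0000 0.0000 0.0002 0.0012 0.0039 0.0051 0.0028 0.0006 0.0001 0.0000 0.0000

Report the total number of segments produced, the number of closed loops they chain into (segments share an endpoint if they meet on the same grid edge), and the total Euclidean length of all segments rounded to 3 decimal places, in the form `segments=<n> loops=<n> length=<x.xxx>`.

cell (3,3): code 0100 → (3.506,4.000)–(4.000,3.531)
cell (3,4): code 1100 → (3.230,5.000)–(3.506,4.000)
cell (3,5): code 1100 → (3.866,6.000)–(3.230,5.000)
cell (3,6): code 1000 → (4.000,6.115)–(3.866,6.000)
cell (4,3): code 0110 → (4.000,3.531)–(5.000,3.347)
cell (4,6): code 1001 → (5.000,6.363)–(4.000,6.115)
cell (5,3): code 0010 → (5.000,3.347)–(5.869,4.000)
cell (5,4): code 0111 → (5.869,4.000)–(6.000,4.358)
cell (5,5): code 1011 → (6.000,5.405)–(5.528,6.000)
cell (5,6): code 0001 → (5.528,6.000)–(5.000,6.363)
cell (6,4): code 0010 → (6.000,4.358)–(6.243,5.000)
cell (6,5): code 0001 → (6.243,5.000)–(6.000,5.405)
total: 12 segments, chained into 1 closed loop(s), length Σ = 9.154684

segments=12 loops=1 length=9.155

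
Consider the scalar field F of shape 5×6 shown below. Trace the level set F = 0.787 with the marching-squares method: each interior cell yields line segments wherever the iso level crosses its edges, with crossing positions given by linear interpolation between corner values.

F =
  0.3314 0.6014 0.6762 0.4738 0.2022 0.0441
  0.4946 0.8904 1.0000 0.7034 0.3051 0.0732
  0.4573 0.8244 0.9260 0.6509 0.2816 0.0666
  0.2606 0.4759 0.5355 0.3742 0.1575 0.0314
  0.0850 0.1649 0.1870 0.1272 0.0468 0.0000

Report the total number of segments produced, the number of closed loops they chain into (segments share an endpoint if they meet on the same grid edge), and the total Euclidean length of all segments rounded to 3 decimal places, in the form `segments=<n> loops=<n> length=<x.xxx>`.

cell (0,0): code 0100 → (0.642,1.000)–(1.000,0.739)
cell (0,1): code 1100 → (0.342,2.000)–(0.642,1.000)
cell (0,2): code 1000 → (1.000,2.718)–(0.342,2.000)
cell (1,0): code 0110 → (1.000,0.739)–(2.000,0.898)
cell (1,2): code 1001 → (2.000,2.505)–(1.000,2.718)
cell (2,0): code 0010 → (2.000,0.898)–(2.107,1.000)
cell (2,1): code 0011 → (2.107,1.000)–(2.356,2.000)
cell (2,2): code 0001 → (2.356,2.000)–(2.000,2.505)
total: 8 segments, chained into 1 closed loop(s), length Σ = 6.292437

segments=8 loops=1 length=6.292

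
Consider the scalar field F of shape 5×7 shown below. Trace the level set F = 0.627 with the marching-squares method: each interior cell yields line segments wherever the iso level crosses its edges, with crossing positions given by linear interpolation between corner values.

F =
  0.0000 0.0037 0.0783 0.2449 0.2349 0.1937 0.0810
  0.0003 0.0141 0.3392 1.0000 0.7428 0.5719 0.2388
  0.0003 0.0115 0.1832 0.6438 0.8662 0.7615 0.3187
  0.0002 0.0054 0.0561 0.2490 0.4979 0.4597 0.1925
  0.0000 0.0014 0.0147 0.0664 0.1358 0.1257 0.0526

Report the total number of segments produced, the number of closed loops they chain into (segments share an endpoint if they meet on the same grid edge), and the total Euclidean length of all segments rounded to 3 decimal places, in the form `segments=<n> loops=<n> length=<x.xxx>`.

cell (0,2): code 0100 → (0.506,3.000)–(1.000,2.436)
cell (0,3): code 1100 → (0.772,4.000)–(0.506,3.000)
cell (0,4): code 1000 → (1.000,4.678)–(0.772,4.000)
cell (1,2): code 0110 → (1.000,2.436)–(2.000,2.964)
cell (1,4): code 1101 → (1.291,5.000)–(1.000,4.678)
cell (1,5): code 1000 → (2.000,5.304)–(1.291,5.000)
cell (2,2): code 0010 → (2.000,2.964)–(2.043,3.000)
cell (2,3): code 0011 → (2.043,3.000)–(2.649,4.000)
cell (2,4): code 0011 → (2.649,4.000)–(2.446,5.000)
cell (2,5): code 0001 → (2.446,5.000)–(2.000,5.304)
total: 10 segments, chained into 1 closed loop(s), length Σ = 7.622042

segments=10 loops=1 length=7.622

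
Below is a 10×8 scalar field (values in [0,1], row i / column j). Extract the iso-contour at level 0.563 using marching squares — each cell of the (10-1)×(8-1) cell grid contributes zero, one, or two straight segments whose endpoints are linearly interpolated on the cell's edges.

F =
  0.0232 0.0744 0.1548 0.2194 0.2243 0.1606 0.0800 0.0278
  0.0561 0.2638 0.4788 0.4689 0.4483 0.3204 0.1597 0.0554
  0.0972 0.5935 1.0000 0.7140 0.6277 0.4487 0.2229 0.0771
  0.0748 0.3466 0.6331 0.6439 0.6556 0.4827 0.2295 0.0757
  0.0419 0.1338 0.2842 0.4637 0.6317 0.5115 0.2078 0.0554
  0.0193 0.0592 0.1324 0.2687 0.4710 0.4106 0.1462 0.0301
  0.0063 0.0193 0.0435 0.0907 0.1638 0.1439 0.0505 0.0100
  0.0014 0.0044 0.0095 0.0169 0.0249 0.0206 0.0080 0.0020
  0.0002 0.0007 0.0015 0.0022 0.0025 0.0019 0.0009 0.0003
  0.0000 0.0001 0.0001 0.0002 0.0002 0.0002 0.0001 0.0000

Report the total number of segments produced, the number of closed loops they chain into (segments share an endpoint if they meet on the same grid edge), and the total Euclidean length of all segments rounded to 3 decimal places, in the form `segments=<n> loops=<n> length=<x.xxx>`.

cell (1,0): code 0100 → (1.907,1.000)–(2.000,0.939)
cell (1,1): code 1100 → (1.162,2.000)–(1.907,1.000)
cell (1,2): code 1100 → (1.384,3.000)–(1.162,2.000)
cell (1,3): code 1100 → (1.639,4.000)–(1.384,3.000)
cell (1,4): code 1000 → (2.000,4.361)–(1.639,4.000)
cell (2,0): code 0010 → (2.000,0.939)–(2.124,1.000)
cell (2,1): code 0111 → (2.124,1.000)–(3.000,1.755)
cell (2,4): code 1001 → (3.000,4.536)–(2.000,4.361)
cell (3,1): code 0010 → (3.000,1.755)–(3.201,2.000)
cell (3,2): code 0011 → (3.201,2.000)–(3.449,3.000)
cell (3,3): code 0111 → (3.449,3.000)–(4.000,3.591)
cell (3,4): code 1001 → (4.000,4.572)–(3.000,4.536)
cell (4,3): code 0010 → (4.000,3.591)–(4.428,4.000)
cell (4,4): code 0001 → (4.428,4.000)–(4.000,4.572)
total: 14 segments, chained into 1 closed loop(s), length Σ = 10.696790

segments=14 loops=1 length=10.697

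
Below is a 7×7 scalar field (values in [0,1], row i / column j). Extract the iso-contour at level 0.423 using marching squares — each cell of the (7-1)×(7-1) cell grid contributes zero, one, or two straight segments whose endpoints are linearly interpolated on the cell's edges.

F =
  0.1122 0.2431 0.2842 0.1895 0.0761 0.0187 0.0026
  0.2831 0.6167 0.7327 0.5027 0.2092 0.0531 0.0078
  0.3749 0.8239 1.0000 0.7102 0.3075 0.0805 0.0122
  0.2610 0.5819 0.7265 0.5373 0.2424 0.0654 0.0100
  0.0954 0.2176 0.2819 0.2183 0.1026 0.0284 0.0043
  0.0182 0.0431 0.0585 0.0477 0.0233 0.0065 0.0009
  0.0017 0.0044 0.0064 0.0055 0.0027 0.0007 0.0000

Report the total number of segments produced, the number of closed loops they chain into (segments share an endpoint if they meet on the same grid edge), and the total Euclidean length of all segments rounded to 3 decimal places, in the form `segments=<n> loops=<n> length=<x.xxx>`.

segments=12 loops=1 length=10.794

cell (0,0): code 0100 → (0.482,1.000)–(1.000,0.419)
cell (0,1): code 1100 → (0.309,2.000)–(0.482,1.000)
cell (0,2): code 1100 → (0.746,3.000)–(0.309,2.000)
cell (0,3): code 1000 → (1.000,3.272)–(0.746,3.000)
cell (1,0): code 0110 → (1.000,0.419)–(2.000,0.107)
cell (1,3): code 1001 → (2.000,3.713)–(1.000,3.272)
cell (2,0): code 0110 → (2.000,0.107)–(3.000,0.505)
cell (2,3): code 1001 → (3.000,3.388)–(2.000,3.713)
cell (3,0): code 0010 → (3.000,0.505)–(3.436,1.000)
cell (3,1): code 0011 → (3.436,1.000)–(3.683,2.000)
cell (3,2): code 0011 → (3.683,2.000)–(3.358,3.000)
cell (3,3): code 0001 → (3.358,3.000)–(3.000,3.388)
total: 12 segments, chained into 1 closed loop(s), length Σ = 10.793771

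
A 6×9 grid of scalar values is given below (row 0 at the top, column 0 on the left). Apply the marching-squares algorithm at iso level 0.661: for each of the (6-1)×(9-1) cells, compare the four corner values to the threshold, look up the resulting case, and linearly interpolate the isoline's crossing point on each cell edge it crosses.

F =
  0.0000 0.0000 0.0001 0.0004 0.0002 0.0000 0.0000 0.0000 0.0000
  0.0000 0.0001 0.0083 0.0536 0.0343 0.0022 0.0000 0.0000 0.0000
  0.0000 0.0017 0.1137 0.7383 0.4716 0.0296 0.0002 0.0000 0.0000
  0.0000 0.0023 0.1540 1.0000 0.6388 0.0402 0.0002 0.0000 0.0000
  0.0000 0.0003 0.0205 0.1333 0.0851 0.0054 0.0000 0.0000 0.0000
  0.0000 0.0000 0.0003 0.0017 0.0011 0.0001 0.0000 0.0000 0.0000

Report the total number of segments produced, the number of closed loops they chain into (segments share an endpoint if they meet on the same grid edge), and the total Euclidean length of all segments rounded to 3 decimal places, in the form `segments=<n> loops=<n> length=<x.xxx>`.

segments=6 loops=1 length=4.285

cell (1,2): code 0100 → (1.887,3.000)–(2.000,2.876)
cell (1,3): code 1000 → (2.000,3.290)–(1.887,3.000)
cell (2,2): code 0110 → (2.000,2.876)–(3.000,2.599)
cell (2,3): code 1001 → (3.000,3.939)–(2.000,3.290)
cell (3,2): code 0010 → (3.000,2.599)–(3.391,3.000)
cell (3,3): code 0001 → (3.391,3.000)–(3.000,3.939)
total: 6 segments, chained into 1 closed loop(s), length Σ = 4.284930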